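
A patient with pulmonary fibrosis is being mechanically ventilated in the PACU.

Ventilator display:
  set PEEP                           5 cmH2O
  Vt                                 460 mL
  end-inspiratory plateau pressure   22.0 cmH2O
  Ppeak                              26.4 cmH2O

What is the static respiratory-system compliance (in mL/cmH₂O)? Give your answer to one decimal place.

Cstat = Vt / (Pplat − PEEP) = 460 / (22.0 − 5) = 460 / 17.0 = 27.059 mL/cmH2O.

27.1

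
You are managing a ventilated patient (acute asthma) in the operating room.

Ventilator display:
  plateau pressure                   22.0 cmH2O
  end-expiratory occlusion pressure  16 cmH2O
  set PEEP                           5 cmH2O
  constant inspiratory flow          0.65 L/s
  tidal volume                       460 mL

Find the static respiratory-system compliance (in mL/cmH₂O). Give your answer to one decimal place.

76.7

End-expiratory occlusion gives total PEEP = 16 cmH2O (intrinsic PEEP = 16 − 5 = 11). Use total PEEP for the elastic gradient.
Cstat = Vt / (Pplat − PEEPtotal) = 460 / (22.0 − 16) = 460 / 6.0 = 76.667 mL/cmH2O.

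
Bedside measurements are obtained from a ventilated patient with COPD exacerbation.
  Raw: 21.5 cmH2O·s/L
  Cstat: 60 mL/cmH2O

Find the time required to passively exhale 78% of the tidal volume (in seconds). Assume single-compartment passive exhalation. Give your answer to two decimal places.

τ = R × C = 21.5 × 60 mL/cmH2O = 21.5 × 0.060 L/cmH2O = 1.29 s.
Exhaled fraction f = 1 − e^(−t/τ) → t = −τ·ln(1 − f) = −1.29·ln(0.22) = 1.953 s.

1.95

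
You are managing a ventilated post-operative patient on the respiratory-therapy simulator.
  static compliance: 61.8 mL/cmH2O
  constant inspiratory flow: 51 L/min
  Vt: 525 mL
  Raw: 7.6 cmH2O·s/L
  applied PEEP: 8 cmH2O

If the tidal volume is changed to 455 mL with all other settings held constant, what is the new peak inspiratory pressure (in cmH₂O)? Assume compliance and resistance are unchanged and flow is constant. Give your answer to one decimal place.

21.8

Flow: 51 L/min ÷ 60 = 0.85 L/s.
PIP = Vt/C + R·V̇ + PEEP (constant-flow equation of motion).
Only the elastic term changes: ΔPIP = ΔVt / C = (455 − 525) / 61.8 = -1.133 cmH2O.
Original PIP = 525/61.8 + 7.6×0.85 + 8 = 22.955 cmH2O; new PIP = 22.955 + (-1.133) = 21.822 cmH2O.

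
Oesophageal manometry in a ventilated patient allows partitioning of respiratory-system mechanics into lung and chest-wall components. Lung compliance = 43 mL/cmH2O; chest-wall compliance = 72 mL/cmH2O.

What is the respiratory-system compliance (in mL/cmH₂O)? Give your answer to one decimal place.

Lung and chest wall are elastances in series: 1/Crs = 1/CL + 1/Ccw.
1/Crs = 1/43 + 1/72 = 0.03714.
Crs = 26.925 mL/cmH2O.

26.9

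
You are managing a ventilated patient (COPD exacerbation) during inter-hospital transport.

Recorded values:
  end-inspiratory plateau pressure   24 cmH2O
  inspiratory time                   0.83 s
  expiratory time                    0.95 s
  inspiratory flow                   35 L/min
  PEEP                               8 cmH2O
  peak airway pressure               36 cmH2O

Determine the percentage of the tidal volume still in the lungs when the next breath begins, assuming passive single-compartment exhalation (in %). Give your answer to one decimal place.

21.7

Flow: 35 L/min ÷ 60 = 0.5833 L/s.
Vt = flow × Ti = 0.5833 L/s × 0.83 s × 1000 mL/L = 484.14 mL.
R = (PIP − Pplat)/V̇ = (36 − 24) / 0.5833 = 12.0/0.5833 = 20.573 cmH2O·s/L.
C = Vt/(Pplat − PEEP) = 484.14 / (24 − 8) = 484.14/16.0 = 30.259 mL/cmH2O.
τ = R × C = 20.573 × 0.03026 L/cmH2O = 0.6225 s.
Fraction remaining at end-expiration = e^(−Te/τ) = e^(−0.95/0.6225) = 0.2174 → 21.74%.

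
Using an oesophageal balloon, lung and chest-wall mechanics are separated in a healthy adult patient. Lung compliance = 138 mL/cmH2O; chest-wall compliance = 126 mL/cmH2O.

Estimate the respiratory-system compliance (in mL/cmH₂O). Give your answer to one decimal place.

65.9

Lung and chest wall are elastances in series: 1/Crs = 1/CL + 1/Ccw.
1/Crs = 1/138 + 1/126 = 0.01518.
Crs = 65.876 mL/cmH2O.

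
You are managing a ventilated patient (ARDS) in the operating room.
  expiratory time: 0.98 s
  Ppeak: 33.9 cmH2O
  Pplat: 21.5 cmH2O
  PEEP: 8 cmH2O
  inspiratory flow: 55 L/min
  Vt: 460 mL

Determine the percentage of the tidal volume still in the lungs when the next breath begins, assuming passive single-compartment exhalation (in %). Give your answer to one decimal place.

Flow: 55 L/min ÷ 60 = 0.9167 L/s.
R = (PIP − Pplat)/V̇ = (33.9 − 21.5) / 0.9167 = 12.4/0.9167 = 13.527 cmH2O·s/L.
C = Vt/(Pplat − PEEP) = 460.0 / (21.5 − 8) = 460.0/13.5 = 34.074 mL/cmH2O.
τ = R × C = 13.527 × 0.03407 L/cmH2O = 0.4609 s.
Fraction remaining at end-expiration = e^(−Te/τ) = e^(−0.98/0.4609) = 0.1193 → 11.93%.

11.9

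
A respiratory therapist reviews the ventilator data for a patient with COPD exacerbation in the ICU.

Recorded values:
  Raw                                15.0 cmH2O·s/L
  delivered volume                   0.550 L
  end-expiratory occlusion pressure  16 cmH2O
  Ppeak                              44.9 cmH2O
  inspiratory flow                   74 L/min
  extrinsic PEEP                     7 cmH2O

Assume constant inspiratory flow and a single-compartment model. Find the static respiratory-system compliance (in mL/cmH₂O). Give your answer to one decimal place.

Flow: 74 L/min ÷ 60 = 1.2333 L/s.
Total PEEP = 16 cmH2O (set 7 + intrinsic 9); this is the baseline alveolar pressure.
Equation of motion (constant flow): PIP = Vt/C + R·V̇ + PEEP.
Vt/C = PIP − R·V̇ − PEEP = 44.9 − 15.0×1.2333 − 16 = 44.9 − 18.5 − 16 = 10.4 cmH2O.
C = Vt / 10.4 = 550 / 10.4 = 52.885 mL/cmH2O.

52.9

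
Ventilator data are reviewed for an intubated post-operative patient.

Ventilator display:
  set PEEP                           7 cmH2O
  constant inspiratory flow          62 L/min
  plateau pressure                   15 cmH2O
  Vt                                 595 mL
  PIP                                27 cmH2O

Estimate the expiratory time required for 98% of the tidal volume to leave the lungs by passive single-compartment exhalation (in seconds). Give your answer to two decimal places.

Flow: 62 L/min ÷ 60 = 1.0333 L/s.
R = (PIP − Pplat)/V̇ = (27 − 15) / 1.0333 = 12.0/1.0333 = 11.613 cmH2O·s/L.
C = Vt/(Pplat − PEEP) = 595.0 / (15 − 7) = 595.0/8.0 = 74.375 mL/cmH2O.
τ = R × C = 11.613 × 0.07438 L/cmH2O = 0.8638 s.
t = −τ·ln(1 − 0.98) = −0.8638·ln(0.02) = 3.379 s.

3.38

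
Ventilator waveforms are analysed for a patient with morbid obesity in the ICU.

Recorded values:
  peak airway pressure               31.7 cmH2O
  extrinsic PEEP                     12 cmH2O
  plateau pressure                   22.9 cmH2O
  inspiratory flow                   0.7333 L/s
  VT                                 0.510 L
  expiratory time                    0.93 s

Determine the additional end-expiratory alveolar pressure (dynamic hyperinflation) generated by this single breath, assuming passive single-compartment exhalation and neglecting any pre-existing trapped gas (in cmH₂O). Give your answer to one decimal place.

R = (PIP − Pplat)/V̇ = (31.7 − 22.9) / 0.7333 = 8.8/0.7333 = 12.001 cmH2O·s/L.
C = Vt/(Pplat − PEEP) = 510.0 / (22.9 − 12) = 510.0/10.9 = 46.789 mL/cmH2O.
τ = R × C = 12.001 × 0.04679 L/cmH2O = 0.5615 s.
Fraction remaining = e^(−Te/τ) = e^(−0.93/0.5615) = 0.1908; trapped volume = 510.0 × 0.1908 = 97.308 mL.
Additional alveolar pressure from trapping ≈ V_trapped / C = 97.308 / 46.789 = 2.08 cmH2O.

2.1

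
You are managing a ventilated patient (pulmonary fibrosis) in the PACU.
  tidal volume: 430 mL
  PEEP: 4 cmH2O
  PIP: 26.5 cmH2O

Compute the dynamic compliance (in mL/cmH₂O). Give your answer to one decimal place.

Dynamic compliance = Vt / (PIP − PEEP) = 430 / (26.5 − 4) = 430 / 22.5 = 19.111 mL/cmH2O.

19.1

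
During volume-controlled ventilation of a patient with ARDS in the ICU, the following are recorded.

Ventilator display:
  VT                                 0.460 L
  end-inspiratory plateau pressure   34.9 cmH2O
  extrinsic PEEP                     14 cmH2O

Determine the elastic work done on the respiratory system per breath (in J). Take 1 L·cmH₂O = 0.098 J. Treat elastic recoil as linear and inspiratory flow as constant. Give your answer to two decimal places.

0.47

Elastic work ≈ ½ × (Pplat − PEEP) × Vt = 0.5 × (34.9 − 14) × 0.460 L = 0.5 × 20.9 × 0.460 = 4.807 L·cmH2O.
× 0.098 J/(L·cmH2O) → 0.4711 J.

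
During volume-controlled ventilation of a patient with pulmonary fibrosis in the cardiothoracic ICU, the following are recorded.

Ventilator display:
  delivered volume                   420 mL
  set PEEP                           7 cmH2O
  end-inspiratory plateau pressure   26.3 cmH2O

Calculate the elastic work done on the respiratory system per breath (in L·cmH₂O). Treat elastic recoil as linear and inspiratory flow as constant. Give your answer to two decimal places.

Elastic work ≈ ½ × (Pplat − PEEP) × Vt = 0.5 × (26.3 − 7) × 0.420 L = 0.5 × 19.3 × 0.420 = 4.053 L·cmH2O.

4.05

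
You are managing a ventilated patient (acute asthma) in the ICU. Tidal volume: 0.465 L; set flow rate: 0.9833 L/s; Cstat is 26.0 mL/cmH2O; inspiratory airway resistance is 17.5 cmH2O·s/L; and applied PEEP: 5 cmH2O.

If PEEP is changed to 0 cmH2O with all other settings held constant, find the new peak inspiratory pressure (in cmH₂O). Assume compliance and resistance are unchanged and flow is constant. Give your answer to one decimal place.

35.1

PIP = Vt/C + R·V̇ + PEEP (constant-flow equation of motion).
Only the baseline term changes: ΔPIP = ΔPEEP = 0 − 5 = -5.0 cmH2O.
Original PIP = 465/26.0 + 17.5×0.9833 + 5 = 40.092 cmH2O; new PIP = 40.092 + (-5.0) = 35.092 cmH2O.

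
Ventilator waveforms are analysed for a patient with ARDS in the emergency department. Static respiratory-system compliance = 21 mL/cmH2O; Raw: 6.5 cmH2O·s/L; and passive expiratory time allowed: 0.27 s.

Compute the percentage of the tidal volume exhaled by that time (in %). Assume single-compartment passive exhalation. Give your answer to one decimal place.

τ = R × C = 6.5 × 21 mL/cmH2O = 6.5 × 0.021 L/cmH2O = 0.1365 s.
Passive exhalation: V(t)/V₀ = e^(−t/τ) = e^(−0.27/0.1365) = 0.1383.
Fraction exhaled = 1 − 0.1383 = 0.8617 → 86.17%.

86.2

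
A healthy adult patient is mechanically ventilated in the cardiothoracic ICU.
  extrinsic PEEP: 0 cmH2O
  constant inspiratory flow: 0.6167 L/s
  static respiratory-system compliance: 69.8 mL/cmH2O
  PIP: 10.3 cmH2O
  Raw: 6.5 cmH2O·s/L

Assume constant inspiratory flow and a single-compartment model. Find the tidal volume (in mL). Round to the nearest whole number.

439

Equation of motion (constant flow): PIP = Vt/C + R·V̇ + PEEP.
Vt/C = PIP − R·V̇ − PEEP = 10.3 − 4.009 − 0 = 6.291 cmH2O.
Vt = C × 6.291 = 69.8 × 6.291 = 439.11 mL.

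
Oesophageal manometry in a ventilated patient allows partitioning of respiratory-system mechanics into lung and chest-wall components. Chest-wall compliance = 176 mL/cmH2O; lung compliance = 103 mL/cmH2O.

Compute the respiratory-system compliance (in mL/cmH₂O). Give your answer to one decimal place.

Lung and chest wall are elastances in series: 1/Crs = 1/CL + 1/Ccw.
1/Crs = 1/103 + 1/176 = 0.01539.
Crs = 64.977 mL/cmH2O.

65.0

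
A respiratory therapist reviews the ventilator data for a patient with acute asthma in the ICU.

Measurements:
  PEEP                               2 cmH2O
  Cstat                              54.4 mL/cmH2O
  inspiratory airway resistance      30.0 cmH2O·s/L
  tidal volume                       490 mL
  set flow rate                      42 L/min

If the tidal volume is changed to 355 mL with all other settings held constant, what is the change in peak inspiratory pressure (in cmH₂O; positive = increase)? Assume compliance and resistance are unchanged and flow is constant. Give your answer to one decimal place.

-2.5

PIP = Vt/C + R·V̇ + PEEP (constant-flow equation of motion).
Only the elastic term changes: ΔPIP = ΔVt / C = (355 − 490) / 54.4 = -2.482 cmH2O.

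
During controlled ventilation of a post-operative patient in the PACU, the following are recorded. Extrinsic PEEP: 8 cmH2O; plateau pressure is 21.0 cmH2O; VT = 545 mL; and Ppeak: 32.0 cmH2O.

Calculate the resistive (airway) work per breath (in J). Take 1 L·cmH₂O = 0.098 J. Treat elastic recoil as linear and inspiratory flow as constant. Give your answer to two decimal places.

0.59

With constant inspiratory flow the resistive pressure is constant at PIP − Pplat = 32.0 − 21.0 = 11.0 cmH2O, so resistive work = 11.0 × 0.545 = 5.995 L·cmH2O.
× 0.098 J/(L·cmH2O) → 0.5875 J.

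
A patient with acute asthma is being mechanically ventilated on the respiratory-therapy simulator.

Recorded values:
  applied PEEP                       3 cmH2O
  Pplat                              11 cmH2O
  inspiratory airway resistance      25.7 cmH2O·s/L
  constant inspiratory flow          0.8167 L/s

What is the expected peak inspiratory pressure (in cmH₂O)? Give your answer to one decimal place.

32.0

PIP = Pplat + Raw × flow = 11 + 25.7 × 0.8167 = 11 + 20.989 = 31.989 cmH2O.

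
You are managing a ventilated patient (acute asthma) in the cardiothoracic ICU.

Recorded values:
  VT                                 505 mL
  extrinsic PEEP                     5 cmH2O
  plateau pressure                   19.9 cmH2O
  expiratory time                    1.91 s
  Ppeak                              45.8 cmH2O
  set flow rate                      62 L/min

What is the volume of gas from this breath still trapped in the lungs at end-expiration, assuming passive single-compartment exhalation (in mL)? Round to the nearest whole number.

53

Flow: 62 L/min ÷ 60 = 1.0333 L/s.
R = (PIP − Pplat)/V̇ = (45.8 − 19.9) / 1.0333 = 25.9/1.0333 = 25.065 cmH2O·s/L.
C = Vt/(Pplat − PEEP) = 505.0 / (19.9 − 5) = 505.0/14.9 = 33.893 mL/cmH2O.
τ = R × C = 25.065 × 0.03389 L/cmH2O = 0.8495 s.
Fraction remaining = e^(−Te/τ) = e^(−1.91/0.8495) = 0.1056.
Trapped volume = 505.0 × 0.1056 = 53.328 mL.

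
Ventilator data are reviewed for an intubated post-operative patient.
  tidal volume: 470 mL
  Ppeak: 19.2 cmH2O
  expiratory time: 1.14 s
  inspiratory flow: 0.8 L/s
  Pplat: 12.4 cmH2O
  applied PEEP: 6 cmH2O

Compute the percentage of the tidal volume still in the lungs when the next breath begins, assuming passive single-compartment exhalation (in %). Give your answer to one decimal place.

16.1

R = (PIP − Pplat)/V̇ = (19.2 − 12.4) / 0.8 = 6.8/0.8 = 8.5 cmH2O·s/L.
C = Vt/(Pplat − PEEP) = 470.0 / (12.4 − 6) = 470.0/6.4 = 73.438 mL/cmH2O.
τ = R × C = 8.5 × 0.07344 L/cmH2O = 0.6242 s.
Fraction remaining at end-expiration = e^(−Te/τ) = e^(−1.14/0.6242) = 0.161 → 16.1%.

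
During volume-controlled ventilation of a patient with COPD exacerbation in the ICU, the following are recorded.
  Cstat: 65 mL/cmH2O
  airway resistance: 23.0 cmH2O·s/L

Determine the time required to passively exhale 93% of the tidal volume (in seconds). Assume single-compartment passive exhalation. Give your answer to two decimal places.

3.98

τ = R × C = 23.0 × 65 mL/cmH2O = 23.0 × 0.065 L/cmH2O = 1.495 s.
Exhaled fraction f = 1 − e^(−t/τ) → t = −τ·ln(1 − f) = −1.495·ln(0.07) = 3.976 s.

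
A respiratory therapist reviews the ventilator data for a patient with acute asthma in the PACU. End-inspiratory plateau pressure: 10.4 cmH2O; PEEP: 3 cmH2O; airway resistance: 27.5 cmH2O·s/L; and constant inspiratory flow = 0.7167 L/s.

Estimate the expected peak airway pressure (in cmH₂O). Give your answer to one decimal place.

PIP = Pplat + Raw × flow = 10.4 + 27.5 × 0.7167 = 10.4 + 19.709 = 30.109 cmH2O.

30.1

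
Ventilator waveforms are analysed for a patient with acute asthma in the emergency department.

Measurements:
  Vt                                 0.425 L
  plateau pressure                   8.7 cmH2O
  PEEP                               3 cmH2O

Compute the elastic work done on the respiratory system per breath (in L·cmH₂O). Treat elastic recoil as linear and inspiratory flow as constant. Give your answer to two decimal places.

Elastic work ≈ ½ × (Pplat − PEEP) × Vt = 0.5 × (8.7 − 3) × 0.425 L = 0.5 × 5.7 × 0.425 = 1.211 L·cmH2O.

1.21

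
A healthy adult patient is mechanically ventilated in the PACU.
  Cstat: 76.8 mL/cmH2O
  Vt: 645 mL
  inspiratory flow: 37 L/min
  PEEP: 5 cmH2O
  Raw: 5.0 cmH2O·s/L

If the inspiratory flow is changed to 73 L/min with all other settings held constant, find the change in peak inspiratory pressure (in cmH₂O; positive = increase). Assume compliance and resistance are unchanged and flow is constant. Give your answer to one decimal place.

3.0

Flow: 37 L/min ÷ 60 = 0.6167 L/s.
New flow: 73 L/min ÷ 60 = 1.2167 L/s.
PIP = Vt/C + R·V̇ + PEEP (constant-flow equation of motion).
Only the resistive term changes: ΔPIP = R × ΔV̇ = 5.0 × (1.2167 − 0.6167) = 5.0 × 0.6 = 3.0 cmH2O.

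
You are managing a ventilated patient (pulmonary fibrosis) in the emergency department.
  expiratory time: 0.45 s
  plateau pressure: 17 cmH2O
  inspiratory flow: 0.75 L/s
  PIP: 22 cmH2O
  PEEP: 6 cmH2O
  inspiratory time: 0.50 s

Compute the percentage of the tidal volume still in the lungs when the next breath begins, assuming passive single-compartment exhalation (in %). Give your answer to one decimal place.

Vt = flow × Ti = 0.75 L/s × 0.50 s × 1000 mL/L = 375.0 mL.
R = (PIP − Pplat)/V̇ = (22 − 17) / 0.75 = 5.0/0.75 = 6.667 cmH2O·s/L.
C = Vt/(Pplat − PEEP) = 375.0 / (17 − 6) = 375.0/11.0 = 34.091 mL/cmH2O.
τ = R × C = 6.667 × 0.03409 L/cmH2O = 0.2273 s.
Fraction remaining at end-expiration = e^(−Te/τ) = e^(−0.45/0.2273) = 0.1381 → 13.81%.

13.8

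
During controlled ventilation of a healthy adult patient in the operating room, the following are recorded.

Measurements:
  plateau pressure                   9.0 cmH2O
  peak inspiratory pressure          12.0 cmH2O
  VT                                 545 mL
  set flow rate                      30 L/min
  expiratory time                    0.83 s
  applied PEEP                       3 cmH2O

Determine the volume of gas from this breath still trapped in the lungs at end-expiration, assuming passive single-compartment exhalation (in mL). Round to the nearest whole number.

Flow: 30 L/min ÷ 60 = 0.5 L/s.
R = (PIP − Pplat)/V̇ = (12.0 − 9.0) / 0.5 = 3.0/0.5 = 6.0 cmH2O·s/L.
C = Vt/(Pplat − PEEP) = 545.0 / (9.0 − 3) = 545.0/6.0 = 90.833 mL/cmH2O.
τ = R × C = 6.0 × 0.09083 L/cmH2O = 0.545 s.
Fraction remaining = e^(−Te/τ) = e^(−0.83/0.545) = 0.2181.
Trapped volume = 545.0 × 0.2181 = 118.86 mL.

119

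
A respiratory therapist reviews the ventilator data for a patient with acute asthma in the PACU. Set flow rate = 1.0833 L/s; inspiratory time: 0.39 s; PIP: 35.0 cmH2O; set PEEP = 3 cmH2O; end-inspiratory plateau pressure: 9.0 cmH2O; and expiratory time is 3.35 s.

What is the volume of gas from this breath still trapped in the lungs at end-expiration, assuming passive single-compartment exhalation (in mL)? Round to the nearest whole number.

Vt = flow × Ti = 1.0833 L/s × 0.39 s × 1000 mL/L = 422.49 mL.
R = (PIP − Pplat)/V̇ = (35.0 − 9.0) / 1.0833 = 26.0/1.0833 = 24.001 cmH2O·s/L.
C = Vt/(Pplat − PEEP) = 422.49 / (9.0 − 3) = 422.49/6.0 = 70.415 mL/cmH2O.
τ = R × C = 24.001 × 0.07042 L/cmH2O = 1.69 s.
Fraction remaining = e^(−Te/τ) = e^(−3.35/1.69) = 0.1378.
Trapped volume = 422.49 × 0.1378 = 58.219 mL.

58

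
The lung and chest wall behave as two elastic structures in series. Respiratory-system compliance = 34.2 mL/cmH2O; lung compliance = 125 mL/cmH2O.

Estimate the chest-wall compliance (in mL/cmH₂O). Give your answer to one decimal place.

47.1

1/Ccw = 1/Crs − 1/CL.
1/Ccw = 1/34.2 − 1/125 = 0.02124.
Ccw = 47.081 mL/cmH2O.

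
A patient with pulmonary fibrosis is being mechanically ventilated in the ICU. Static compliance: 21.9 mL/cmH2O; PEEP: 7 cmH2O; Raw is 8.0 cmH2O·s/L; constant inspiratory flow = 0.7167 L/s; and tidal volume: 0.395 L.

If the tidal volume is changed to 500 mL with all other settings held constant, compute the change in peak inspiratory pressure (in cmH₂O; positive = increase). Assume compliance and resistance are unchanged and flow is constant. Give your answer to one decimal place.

4.8

PIP = Vt/C + R·V̇ + PEEP (constant-flow equation of motion).
Only the elastic term changes: ΔPIP = ΔVt / C = (500 − 395) / 21.9 = 4.795 cmH2O.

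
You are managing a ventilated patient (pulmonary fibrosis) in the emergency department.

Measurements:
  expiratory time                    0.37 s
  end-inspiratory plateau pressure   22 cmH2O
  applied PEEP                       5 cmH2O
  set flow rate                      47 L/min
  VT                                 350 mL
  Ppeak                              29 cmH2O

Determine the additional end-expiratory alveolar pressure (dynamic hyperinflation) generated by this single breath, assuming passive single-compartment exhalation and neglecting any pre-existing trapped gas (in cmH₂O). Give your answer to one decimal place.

2.3

Flow: 47 L/min ÷ 60 = 0.7833 L/s.
R = (PIP − Pplat)/V̇ = (29 − 22) / 0.7833 = 7.0/0.7833 = 8.937 cmH2O·s/L.
C = Vt/(Pplat − PEEP) = 350.0 / (22 − 5) = 350.0/17.0 = 20.588 mL/cmH2O.
τ = R × C = 8.937 × 0.02059 L/cmH2O = 0.184 s.
Fraction remaining = e^(−Te/τ) = e^(−0.37/0.184) = 0.1339; trapped volume = 350.0 × 0.1339 = 46.865 mL.
Additional alveolar pressure from trapping ≈ V_trapped / C = 46.865 / 20.588 = 2.276 cmH2O.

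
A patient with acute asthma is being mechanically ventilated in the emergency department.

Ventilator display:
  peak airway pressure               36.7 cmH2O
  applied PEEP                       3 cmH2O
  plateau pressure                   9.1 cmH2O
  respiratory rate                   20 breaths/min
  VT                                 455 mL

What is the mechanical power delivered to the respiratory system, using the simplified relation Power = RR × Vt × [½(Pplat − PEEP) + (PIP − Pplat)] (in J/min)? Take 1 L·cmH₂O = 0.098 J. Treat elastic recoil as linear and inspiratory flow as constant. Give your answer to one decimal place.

27.3

Per-breath work = Vt × [½(Pplat−PEEP) + (PIP−Pplat)] = 0.455 × [0.5×6.1 + 27.6] = 0.455 × 30.65 = 13.946 L·cmH2O.
Power = 20 × 13.946 = 278.92 L·cmH2O/min.
× 0.098 J/(L·cmH2O) → 27.334 J/min.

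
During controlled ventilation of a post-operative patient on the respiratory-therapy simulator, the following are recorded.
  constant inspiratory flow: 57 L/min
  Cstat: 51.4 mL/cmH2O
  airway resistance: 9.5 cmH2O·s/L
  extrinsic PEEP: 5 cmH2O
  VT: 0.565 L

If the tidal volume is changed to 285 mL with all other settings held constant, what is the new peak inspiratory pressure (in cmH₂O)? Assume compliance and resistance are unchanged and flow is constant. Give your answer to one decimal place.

19.6

Flow: 57 L/min ÷ 60 = 0.95 L/s.
PIP = Vt/C + R·V̇ + PEEP (constant-flow equation of motion).
Only the elastic term changes: ΔPIP = ΔVt / C = (285 − 565) / 51.4 = -5.447 cmH2O.
Original PIP = 565/51.4 + 9.5×0.95 + 5 = 25.017 cmH2O; new PIP = 25.017 + (-5.447) = 19.57 cmH2O.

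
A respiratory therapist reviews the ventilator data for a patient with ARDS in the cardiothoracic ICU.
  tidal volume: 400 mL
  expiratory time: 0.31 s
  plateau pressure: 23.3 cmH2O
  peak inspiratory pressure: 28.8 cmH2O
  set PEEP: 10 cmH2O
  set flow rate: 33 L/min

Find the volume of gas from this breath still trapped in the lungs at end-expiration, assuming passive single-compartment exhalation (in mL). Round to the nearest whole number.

143

Flow: 33 L/min ÷ 60 = 0.55 L/s.
R = (PIP − Pplat)/V̇ = (28.8 − 23.3) / 0.55 = 5.5/0.55 = 10.0 cmH2O·s/L.
C = Vt/(Pplat − PEEP) = 400.0 / (23.3 − 10) = 400.0/13.3 = 30.075 mL/cmH2O.
τ = R × C = 10.0 × 0.03008 L/cmH2O = 0.3008 s.
Fraction remaining = e^(−Te/τ) = e^(−0.31/0.3008) = 0.3568.
Trapped volume = 400.0 × 0.3568 = 142.72 mL.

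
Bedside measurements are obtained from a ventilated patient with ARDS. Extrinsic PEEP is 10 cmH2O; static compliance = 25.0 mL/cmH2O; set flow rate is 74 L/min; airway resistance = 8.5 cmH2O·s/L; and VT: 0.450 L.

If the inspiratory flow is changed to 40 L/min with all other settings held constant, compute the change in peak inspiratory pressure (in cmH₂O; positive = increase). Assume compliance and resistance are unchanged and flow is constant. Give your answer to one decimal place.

-4.8

Flow: 74 L/min ÷ 60 = 1.2333 L/s.
New flow: 40 L/min ÷ 60 = 0.6667 L/s.
PIP = Vt/C + R·V̇ + PEEP (constant-flow equation of motion).
Only the resistive term changes: ΔPIP = R × ΔV̇ = 8.5 × (0.6667 − 1.2333) = 8.5 × -0.5666 = -4.816 cmH2O.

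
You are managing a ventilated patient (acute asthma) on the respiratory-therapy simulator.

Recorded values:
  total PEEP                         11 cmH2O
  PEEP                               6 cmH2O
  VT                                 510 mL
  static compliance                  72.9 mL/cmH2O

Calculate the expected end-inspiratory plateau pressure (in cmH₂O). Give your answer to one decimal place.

End-expiratory occlusion gives total PEEP = 11 cmH2O (intrinsic PEEP = 11 − 6 = 5). Use total PEEP for the elastic gradient.
Pplat = PEEPtotal + Vt / Cstat = 11 + 510 / 72.9 = 11 + 6.996 = 17.996 cmH2O.

18.0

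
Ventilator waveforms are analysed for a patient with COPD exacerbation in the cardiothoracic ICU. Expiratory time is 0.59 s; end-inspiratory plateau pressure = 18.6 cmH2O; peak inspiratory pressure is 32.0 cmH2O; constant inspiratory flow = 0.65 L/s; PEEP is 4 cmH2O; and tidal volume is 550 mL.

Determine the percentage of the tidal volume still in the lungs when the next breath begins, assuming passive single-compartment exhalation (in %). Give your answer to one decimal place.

R = (PIP − Pplat)/V̇ = (32.0 − 18.6) / 0.65 = 13.4/0.65 = 20.615 cmH2O·s/L.
C = Vt/(Pplat − PEEP) = 550.0 / (18.6 − 4) = 550.0/14.6 = 37.671 mL/cmH2O.
τ = R × C = 20.615 × 0.03767 L/cmH2O = 0.7766 s.
Fraction remaining at end-expiration = e^(−Te/τ) = e^(−0.59/0.7766) = 0.4678 → 46.78%.

46.8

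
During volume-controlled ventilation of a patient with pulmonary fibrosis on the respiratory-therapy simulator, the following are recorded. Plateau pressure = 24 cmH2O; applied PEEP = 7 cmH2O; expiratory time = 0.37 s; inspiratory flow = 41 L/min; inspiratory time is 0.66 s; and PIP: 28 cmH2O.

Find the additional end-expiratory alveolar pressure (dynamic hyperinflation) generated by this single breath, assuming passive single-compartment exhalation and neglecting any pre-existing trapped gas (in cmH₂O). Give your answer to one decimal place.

Flow: 41 L/min ÷ 60 = 0.6833 L/s.
Vt = flow × Ti = 0.6833 L/s × 0.66 s × 1000 mL/L = 450.98 mL.
R = (PIP − Pplat)/V̇ = (28 − 24) / 0.6833 = 4.0/0.6833 = 5.854 cmH2O·s/L.
C = Vt/(Pplat − PEEP) = 450.98 / (24 − 7) = 450.98/17.0 = 26.528 mL/cmH2O.
τ = R × C = 5.854 × 0.02653 L/cmH2O = 0.1553 s.
Fraction remaining = e^(−Te/τ) = e^(−0.37/0.1553) = 0.09232; trapped volume = 450.98 × 0.09232 = 41.634 mL.
Additional alveolar pressure from trapping ≈ V_trapped / C = 41.634 / 26.528 = 1.569 cmH2O.

1.6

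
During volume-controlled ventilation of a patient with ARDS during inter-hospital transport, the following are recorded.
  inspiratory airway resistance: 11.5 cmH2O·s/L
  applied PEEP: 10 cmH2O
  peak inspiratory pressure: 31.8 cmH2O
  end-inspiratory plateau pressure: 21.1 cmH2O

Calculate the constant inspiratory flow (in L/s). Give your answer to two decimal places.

0.93

flow = (PIP − Pplat) / Raw = 10.7 / 11.5 = 0.9304 L/s.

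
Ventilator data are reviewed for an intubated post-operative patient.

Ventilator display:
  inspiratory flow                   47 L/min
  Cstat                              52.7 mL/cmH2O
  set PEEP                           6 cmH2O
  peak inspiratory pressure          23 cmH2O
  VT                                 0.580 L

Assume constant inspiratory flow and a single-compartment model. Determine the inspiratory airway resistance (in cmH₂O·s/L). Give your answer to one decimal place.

Flow: 47 L/min ÷ 60 = 0.7833 L/s.
Equation of motion (constant flow): PIP = Vt/C + R·V̇ + PEEP.
R·V̇ = PIP − Vt/C − PEEP = 23 − 580/52.7 − 6 = 23 − 11.006 − 6 = 5.994 cmH2O.
R = 5.994 / 0.7833 = 7.652 cmH2O·s/L.

7.7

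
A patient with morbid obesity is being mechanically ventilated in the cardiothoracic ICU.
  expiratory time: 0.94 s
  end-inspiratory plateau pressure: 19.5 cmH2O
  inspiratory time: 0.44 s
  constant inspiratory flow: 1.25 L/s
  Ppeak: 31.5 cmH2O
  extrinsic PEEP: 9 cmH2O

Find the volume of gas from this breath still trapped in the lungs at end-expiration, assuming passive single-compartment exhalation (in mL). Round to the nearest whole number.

85

Vt = flow × Ti = 1.25 L/s × 0.44 s × 1000 mL/L = 550.0 mL.
R = (PIP − Pplat)/V̇ = (31.5 − 19.5) / 1.25 = 12.0/1.25 = 9.6 cmH2O·s/L.
C = Vt/(Pplat − PEEP) = 550.0 / (19.5 − 9) = 550.0/10.5 = 52.381 mL/cmH2O.
τ = R × C = 9.6 × 0.05238 L/cmH2O = 0.5028 s.
Fraction remaining = e^(−Te/τ) = e^(−0.94/0.5028) = 0.1542.
Trapped volume = 550.0 × 0.1542 = 84.81 mL.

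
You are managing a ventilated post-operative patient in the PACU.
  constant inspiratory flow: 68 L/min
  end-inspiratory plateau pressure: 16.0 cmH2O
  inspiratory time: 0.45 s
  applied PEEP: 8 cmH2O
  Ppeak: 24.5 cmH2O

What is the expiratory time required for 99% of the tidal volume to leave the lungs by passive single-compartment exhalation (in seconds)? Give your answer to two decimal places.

Flow: 68 L/min ÷ 60 = 1.1333 L/s.
Vt = flow × Ti = 1.1333 L/s × 0.45 s × 1000 mL/L = 509.99 mL.
R = (PIP − Pplat)/V̇ = (24.5 − 16.0) / 1.1333 = 8.5/1.1333 = 7.5 cmH2O·s/L.
C = Vt/(Pplat − PEEP) = 509.99 / (16.0 − 8) = 509.99/8.0 = 63.749 mL/cmH2O.
τ = R × C = 7.5 × 0.06375 L/cmH2O = 0.4781 s.
t = −τ·ln(1 − 0.99) = −0.4781·ln(0.01) = 2.202 s.

2.20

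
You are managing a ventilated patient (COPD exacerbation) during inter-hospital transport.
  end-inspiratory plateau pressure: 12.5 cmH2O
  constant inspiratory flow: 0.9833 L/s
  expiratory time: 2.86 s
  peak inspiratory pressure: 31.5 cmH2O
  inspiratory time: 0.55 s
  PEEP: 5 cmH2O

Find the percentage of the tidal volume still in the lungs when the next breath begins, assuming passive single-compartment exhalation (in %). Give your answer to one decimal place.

12.8

Vt = flow × Ti = 0.9833 L/s × 0.55 s × 1000 mL/L = 540.82 mL.
R = (PIP − Pplat)/V̇ = (31.5 − 12.5) / 0.9833 = 19.0/0.9833 = 19.323 cmH2O·s/L.
C = Vt/(Pplat − PEEP) = 540.82 / (12.5 − 5) = 540.82/7.5 = 72.109 mL/cmH2O.
τ = R × C = 19.323 × 0.07211 L/cmH2O = 1.393 s.
Fraction remaining at end-expiration = e^(−Te/τ) = e^(−2.86/1.393) = 0.1283 → 12.83%.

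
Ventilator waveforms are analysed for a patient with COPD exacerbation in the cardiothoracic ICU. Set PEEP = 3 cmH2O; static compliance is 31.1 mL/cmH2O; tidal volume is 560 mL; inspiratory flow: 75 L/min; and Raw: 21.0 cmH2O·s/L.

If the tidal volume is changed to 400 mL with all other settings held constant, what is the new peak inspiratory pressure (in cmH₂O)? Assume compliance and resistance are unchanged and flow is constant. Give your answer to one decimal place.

42.1

Flow: 75 L/min ÷ 60 = 1.25 L/s.
PIP = Vt/C + R·V̇ + PEEP (constant-flow equation of motion).
Only the elastic term changes: ΔPIP = ΔVt / C = (400 − 560) / 31.1 = -5.145 cmH2O.
Original PIP = 560/31.1 + 21.0×1.25 + 3 = 47.256 cmH2O; new PIP = 47.256 + (-5.145) = 42.111 cmH2O.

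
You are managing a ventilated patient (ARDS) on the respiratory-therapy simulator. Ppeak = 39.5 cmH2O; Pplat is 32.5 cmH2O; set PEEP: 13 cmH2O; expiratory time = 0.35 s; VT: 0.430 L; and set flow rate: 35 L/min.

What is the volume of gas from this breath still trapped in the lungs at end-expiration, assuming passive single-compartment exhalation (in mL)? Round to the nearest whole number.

115

Flow: 35 L/min ÷ 60 = 0.5833 L/s.
R = (PIP − Pplat)/V̇ = (39.5 − 32.5) / 0.5833 = 7.0/0.5833 = 12.001 cmH2O·s/L.
C = Vt/(Pplat − PEEP) = 430.0 / (32.5 − 13) = 430.0/19.5 = 22.051 mL/cmH2O.
τ = R × C = 12.001 × 0.02205 L/cmH2O = 0.2646 s.
Fraction remaining = e^(−Te/τ) = e^(−0.35/0.2646) = 0.2664.
Trapped volume = 430.0 × 0.2664 = 114.55 mL.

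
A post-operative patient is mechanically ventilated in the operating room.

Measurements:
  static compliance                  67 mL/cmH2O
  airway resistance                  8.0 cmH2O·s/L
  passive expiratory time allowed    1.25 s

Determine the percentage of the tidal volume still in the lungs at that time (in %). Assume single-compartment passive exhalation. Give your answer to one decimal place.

9.7

τ = R × C = 8.0 × 67 mL/cmH2O = 8.0 × 0.067 L/cmH2O = 0.536 s.
Passive exhalation: V(t)/V₀ = e^(−t/τ) = e^(−1.25/0.536) = 0.09709.
Fraction remaining = 0.09709 → 9.709%.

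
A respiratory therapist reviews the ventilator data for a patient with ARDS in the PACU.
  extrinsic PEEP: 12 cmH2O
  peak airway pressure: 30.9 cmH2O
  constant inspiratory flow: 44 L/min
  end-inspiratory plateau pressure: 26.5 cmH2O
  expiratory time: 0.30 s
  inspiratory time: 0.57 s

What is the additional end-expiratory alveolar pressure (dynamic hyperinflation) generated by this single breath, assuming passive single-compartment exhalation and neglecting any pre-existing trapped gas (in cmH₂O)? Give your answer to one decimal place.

2.6

Flow: 44 L/min ÷ 60 = 0.7333 L/s.
Vt = flow × Ti = 0.7333 L/s × 0.57 s × 1000 mL/L = 417.98 mL.
R = (PIP − Pplat)/V̇ = (30.9 − 26.5) / 0.7333 = 4.4/0.7333 = 6.0 cmH2O·s/L.
C = Vt/(Pplat − PEEP) = 417.98 / (26.5 − 12) = 417.98/14.5 = 28.826 mL/cmH2O.
τ = R × C = 6.0 × 0.02883 L/cmH2O = 0.173 s.
Fraction remaining = e^(−Te/τ) = e^(−0.30/0.173) = 0.1766; trapped volume = 417.98 × 0.1766 = 73.815 mL.
Additional alveolar pressure from trapping ≈ V_trapped / C = 73.815 / 28.826 = 2.561 cmH2O.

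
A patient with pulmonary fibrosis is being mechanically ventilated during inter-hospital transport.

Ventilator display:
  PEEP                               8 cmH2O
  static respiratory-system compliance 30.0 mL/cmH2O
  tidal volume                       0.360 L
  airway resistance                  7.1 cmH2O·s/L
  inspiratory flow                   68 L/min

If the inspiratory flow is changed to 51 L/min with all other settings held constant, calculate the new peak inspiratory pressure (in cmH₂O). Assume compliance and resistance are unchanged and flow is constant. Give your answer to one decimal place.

Flow: 68 L/min ÷ 60 = 1.1333 L/s.
New flow: 51 L/min ÷ 60 = 0.85 L/s.
PIP = Vt/C + R·V̇ + PEEP (constant-flow equation of motion).
Only the resistive term changes: ΔPIP = R × ΔV̇ = 7.1 × (0.85 − 1.1333) = 7.1 × -0.2833 = -2.011 cmH2O.
Original PIP = 360/30.0 + 7.1×1.1333 + 8 = 28.046 cmH2O; new PIP = 28.046 + (-2.011) = 26.035 cmH2O.

26.0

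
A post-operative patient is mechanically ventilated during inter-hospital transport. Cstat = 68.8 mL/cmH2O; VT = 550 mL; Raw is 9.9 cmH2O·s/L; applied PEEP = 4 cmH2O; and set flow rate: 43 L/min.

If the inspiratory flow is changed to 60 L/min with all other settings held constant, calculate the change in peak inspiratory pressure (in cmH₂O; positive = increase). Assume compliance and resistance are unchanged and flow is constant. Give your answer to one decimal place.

Flow: 43 L/min ÷ 60 = 0.7167 L/s.
New flow: 60 L/min ÷ 60 = 1 L/s.
PIP = Vt/C + R·V̇ + PEEP (constant-flow equation of motion).
Only the resistive term changes: ΔPIP = R × ΔV̇ = 9.9 × (1 − 0.7167) = 9.9 × 0.2833 = 2.805 cmH2O.

2.8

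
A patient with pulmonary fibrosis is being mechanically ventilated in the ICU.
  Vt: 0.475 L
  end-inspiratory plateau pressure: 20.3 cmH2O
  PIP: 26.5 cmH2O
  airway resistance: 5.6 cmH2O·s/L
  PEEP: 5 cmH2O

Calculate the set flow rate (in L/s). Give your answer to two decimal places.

1.11

flow = (PIP − Pplat) / Raw = 6.2 / 5.6 = 1.107 L/s.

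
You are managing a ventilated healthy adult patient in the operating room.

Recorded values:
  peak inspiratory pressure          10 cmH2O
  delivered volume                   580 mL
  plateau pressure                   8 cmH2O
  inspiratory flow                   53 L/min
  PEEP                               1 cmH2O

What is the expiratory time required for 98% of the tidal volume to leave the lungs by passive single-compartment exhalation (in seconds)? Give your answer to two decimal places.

0.73

Flow: 53 L/min ÷ 60 = 0.8833 L/s.
R = (PIP − Pplat)/V̇ = (10 − 8) / 0.8833 = 2.0/0.8833 = 2.264 cmH2O·s/L.
C = Vt/(Pplat − PEEP) = 580.0 / (8 − 1) = 580.0/7.0 = 82.857 mL/cmH2O.
τ = R × C = 2.264 × 0.08286 L/cmH2O = 0.1876 s.
t = −τ·ln(1 − 0.98) = −0.1876·ln(0.02) = 0.7339 s.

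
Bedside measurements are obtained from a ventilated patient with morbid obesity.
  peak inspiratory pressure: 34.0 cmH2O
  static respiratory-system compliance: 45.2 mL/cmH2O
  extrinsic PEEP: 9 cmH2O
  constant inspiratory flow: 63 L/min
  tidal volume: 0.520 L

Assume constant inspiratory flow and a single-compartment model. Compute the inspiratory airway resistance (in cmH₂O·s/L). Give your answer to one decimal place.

Flow: 63 L/min ÷ 60 = 1.05 L/s.
Equation of motion (constant flow): PIP = Vt/C + R·V̇ + PEEP.
R·V̇ = PIP − Vt/C − PEEP = 34.0 − 520/45.2 − 9 = 34.0 − 11.504 − 9 = 13.496 cmH2O.
R = 13.496 / 1.05 = 12.853 cmH2O·s/L.

12.9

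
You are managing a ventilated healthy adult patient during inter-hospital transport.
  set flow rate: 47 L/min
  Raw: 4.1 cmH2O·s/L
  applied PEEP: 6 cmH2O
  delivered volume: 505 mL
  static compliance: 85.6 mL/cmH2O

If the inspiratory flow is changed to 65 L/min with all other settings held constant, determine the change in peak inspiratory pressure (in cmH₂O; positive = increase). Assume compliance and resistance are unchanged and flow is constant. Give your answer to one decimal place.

Flow: 47 L/min ÷ 60 = 0.7833 L/s.
New flow: 65 L/min ÷ 60 = 1.0833 L/s.
PIP = Vt/C + R·V̇ + PEEP (constant-flow equation of motion).
Only the resistive term changes: ΔPIP = R × ΔV̇ = 4.1 × (1.0833 − 0.7833) = 4.1 × 0.3 = 1.23 cmH2O.

1.2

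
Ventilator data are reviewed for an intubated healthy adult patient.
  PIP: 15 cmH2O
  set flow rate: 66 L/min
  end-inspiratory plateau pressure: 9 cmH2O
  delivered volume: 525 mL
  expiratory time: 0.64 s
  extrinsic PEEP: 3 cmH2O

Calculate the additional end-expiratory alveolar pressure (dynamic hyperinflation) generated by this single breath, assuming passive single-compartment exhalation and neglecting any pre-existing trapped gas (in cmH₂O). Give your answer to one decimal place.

1.6

Flow: 66 L/min ÷ 60 = 1.1 L/s.
R = (PIP − Pplat)/V̇ = (15 − 9) / 1.1 = 6.0/1.1 = 5.455 cmH2O·s/L.
C = Vt/(Pplat − PEEP) = 525.0 / (9 − 3) = 525.0/6.0 = 87.5 mL/cmH2O.
τ = R × C = 5.455 × 0.0875 L/cmH2O = 0.4773 s.
Fraction remaining = e^(−Te/τ) = e^(−0.64/0.4773) = 0.2616; trapped volume = 525.0 × 0.2616 = 137.34 mL.
Additional alveolar pressure from trapping ≈ V_trapped / C = 137.34 / 87.5 = 1.57 cmH2O.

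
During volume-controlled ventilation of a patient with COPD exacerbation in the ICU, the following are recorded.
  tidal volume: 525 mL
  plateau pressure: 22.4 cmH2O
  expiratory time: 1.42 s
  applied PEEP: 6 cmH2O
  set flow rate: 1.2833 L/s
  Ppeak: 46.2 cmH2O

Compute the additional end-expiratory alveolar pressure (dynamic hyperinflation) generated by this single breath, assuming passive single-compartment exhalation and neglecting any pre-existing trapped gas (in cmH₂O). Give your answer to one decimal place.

1.5

R = (PIP − Pplat)/V̇ = (46.2 − 22.4) / 1.2833 = 23.8/1.2833 = 18.546 cmH2O·s/L.
C = Vt/(Pplat − PEEP) = 525.0 / (22.4 − 6) = 525.0/16.4 = 32.012 mL/cmH2O.
τ = R × C = 18.546 × 0.03201 L/cmH2O = 0.5937 s.
Fraction remaining = e^(−Te/τ) = e^(−1.42/0.5937) = 0.09147; trapped volume = 525.0 × 0.09147 = 48.022 mL.
Additional alveolar pressure from trapping ≈ V_trapped / C = 48.022 / 32.012 = 1.5 cmH2O.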